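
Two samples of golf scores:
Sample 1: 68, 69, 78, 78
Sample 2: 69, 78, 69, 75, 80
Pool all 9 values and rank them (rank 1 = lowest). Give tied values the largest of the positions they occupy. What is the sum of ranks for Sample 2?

30

Sorted (ascending): 68, 69, 69, 69, 75, 78, 78, 78, 80
The 3 values of 69 occupy positions 2–4 → each gets rank 4.
The 3 values of 78 occupy positions 6–8 → each gets rank 8.
Sample 2 values → pooled ranks: 69→4, 78→8, 69→4, 75→5, 80→9
Rank sum = 4 + 8 + 4 + 5 + 9 = 30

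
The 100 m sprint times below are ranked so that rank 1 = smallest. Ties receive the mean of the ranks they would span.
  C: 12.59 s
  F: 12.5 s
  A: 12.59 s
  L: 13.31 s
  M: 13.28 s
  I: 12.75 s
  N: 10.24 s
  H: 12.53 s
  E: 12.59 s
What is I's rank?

7

Sorted (ascending): 10.24, 12.5, 12.53, 12.59, 12.59, 12.59, 12.75, 13.28, 13.31
The 3 values of 12.59 occupy positions 4–6 → average rank 5.
I has value 12.75 s → rank 7.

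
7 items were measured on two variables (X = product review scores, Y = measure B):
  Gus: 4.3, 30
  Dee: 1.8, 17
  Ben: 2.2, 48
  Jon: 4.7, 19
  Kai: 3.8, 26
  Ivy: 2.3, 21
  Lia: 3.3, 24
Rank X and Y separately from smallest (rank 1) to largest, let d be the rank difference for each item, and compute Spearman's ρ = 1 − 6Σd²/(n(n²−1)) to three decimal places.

0.107

Ranks of variable 1: 6, 1, 2, 7, 5, 3, 4
Ranks of variable 2: 6, 1, 7, 2, 5, 3, 4
d = r₁ − r₂: 0, 0, -5, 5, 0, 0, 0
d²: 0, 0, 25, 25, 0, 0, 0; Σd² = 50
ρ = 1 − 6·50/(7·48) = 1 − 300/336 = 0.107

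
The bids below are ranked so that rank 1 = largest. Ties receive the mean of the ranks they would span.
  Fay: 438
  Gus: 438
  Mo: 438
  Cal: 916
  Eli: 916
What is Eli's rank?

Sorted (descending): 916, 916, 438, 438, 438
The 2 values of 916 occupy positions 1–2 → average rank (1+2)/2 = 1.5.
The 3 values of 438 occupy positions 3–5 → average rank 4.
Eli has value 916 → rank 1.5.

1.5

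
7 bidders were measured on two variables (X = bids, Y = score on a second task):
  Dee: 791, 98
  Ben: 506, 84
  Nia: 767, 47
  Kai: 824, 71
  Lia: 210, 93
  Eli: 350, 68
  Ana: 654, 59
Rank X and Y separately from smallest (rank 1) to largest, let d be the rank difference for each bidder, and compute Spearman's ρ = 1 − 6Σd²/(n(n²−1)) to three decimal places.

-0.071

Ranks of variable 1: 6, 3, 5, 7, 1, 2, 4
Ranks of variable 2: 7, 5, 1, 4, 6, 3, 2
d = r₁ − r₂: -1, -2, 4, 3, -5, -1, 2
d²: 1, 4, 16, 9, 25, 1, 4; Σd² = 60
ρ = 1 − 6·60/(7·48) = 1 − 360/336 = -0.071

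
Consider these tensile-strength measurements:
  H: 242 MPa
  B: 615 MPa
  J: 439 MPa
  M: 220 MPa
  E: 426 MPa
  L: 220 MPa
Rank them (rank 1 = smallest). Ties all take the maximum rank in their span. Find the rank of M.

Sorted (ascending): 220, 220, 242, 426, 439, 615
The 2 values of 220 occupy positions 1–2 → each gets rank 2.
M has value 220 MPa → rank 2.

2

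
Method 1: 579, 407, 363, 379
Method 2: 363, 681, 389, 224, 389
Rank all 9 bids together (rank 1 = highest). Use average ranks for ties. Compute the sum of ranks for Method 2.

Sorted (descending): 681, 579, 407, 389, 389, 379, 363, 363, 224
The 2 values of 389 occupy positions 4–5 → average rank (4+5)/2 = 4.5.
The 2 values of 363 occupy positions 7–8 → average rank (7+8)/2 = 7.5.
Method 2 values → pooled ranks: 363→7.5, 681→1, 389→4.5, 224→9, 389→4.5
Rank sum = 7.5 + 1 + 4.5 + 9 + 4.5 = 26.5

26.5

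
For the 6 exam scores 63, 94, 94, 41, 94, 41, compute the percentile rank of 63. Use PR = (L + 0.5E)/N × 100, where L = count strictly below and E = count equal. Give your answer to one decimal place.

N = 6.
Strictly below 63: 2. Equal to 63: 1.
PR = (2 + 0.5·1)/6 × 100 = 41.7

41.7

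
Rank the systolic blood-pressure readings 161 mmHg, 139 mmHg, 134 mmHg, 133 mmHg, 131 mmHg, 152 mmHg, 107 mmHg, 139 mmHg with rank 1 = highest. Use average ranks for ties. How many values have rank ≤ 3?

2

Sorted (descending): 161, 152, 139, 139, 134, 133, 131, 107
The 2 values of 139 occupy positions 3–4 → average rank (3+4)/2 = 3.5.
Ranks ≤ 3: {1, 2} → 2 values.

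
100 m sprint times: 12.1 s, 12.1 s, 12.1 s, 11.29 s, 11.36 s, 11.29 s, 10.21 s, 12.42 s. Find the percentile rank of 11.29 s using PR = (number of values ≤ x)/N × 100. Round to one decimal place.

N = 8.
Strictly below 11.29: 1. Equal to 11.29: 2.
PR = 3/8 × 100 = 37.5

37.5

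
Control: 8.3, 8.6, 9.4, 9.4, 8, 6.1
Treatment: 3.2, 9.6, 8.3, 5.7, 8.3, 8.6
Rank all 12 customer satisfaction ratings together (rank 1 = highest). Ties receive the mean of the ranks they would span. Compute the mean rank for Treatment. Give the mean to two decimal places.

Sorted (descending): 9.6, 9.4, 9.4, 8.6, 8.6, 8.3, 8.3, 8.3, 8, 6.1, 5.7, 3.2
The 2 values of 9.4 occupy positions 2–3 → average rank (2+3)/2 = 2.5.
The 2 values of 8.6 occupy positions 4–5 → average rank (4+5)/2 = 4.5.
The 3 values of 8.3 occupy positions 6–8 → average rank 7.
Treatment values → pooled ranks: 3.2→12, 9.6→1, 8.3→7, 5.7→11, 8.3→7, 8.6→4.5
Mean rank = (12 + 1 + 7 + 11 + 7 + 4.5) / 6 = 7.08

7.08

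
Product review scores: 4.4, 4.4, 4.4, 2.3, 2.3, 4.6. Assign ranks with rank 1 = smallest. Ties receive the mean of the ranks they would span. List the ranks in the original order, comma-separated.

Sorted (ascending): 2.3, 2.3, 4.4, 4.4, 4.4, 4.6
The 2 values of 2.3 occupy positions 1–2 → average rank (1+2)/2 = 1.5.
The 3 values of 4.4 occupy positions 3–5 → average rank 4.

4, 4, 4, 1.5, 1.5, 6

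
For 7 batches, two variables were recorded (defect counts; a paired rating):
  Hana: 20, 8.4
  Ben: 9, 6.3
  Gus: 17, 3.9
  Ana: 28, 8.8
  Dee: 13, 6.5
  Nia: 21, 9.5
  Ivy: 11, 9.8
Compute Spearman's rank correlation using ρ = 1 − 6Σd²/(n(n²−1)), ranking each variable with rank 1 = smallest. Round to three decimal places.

Ranks of variable 1: 5, 1, 4, 7, 3, 6, 2
Ranks of variable 2: 4, 2, 1, 5, 3, 6, 7
d = r₁ − r₂: 1, -1, 3, 2, 0, 0, -5
d²: 1, 1, 9, 4, 0, 0, 25; Σd² = 40
ρ = 1 − 6·40/(7·48) = 1 − 240/336 = 0.286

0.286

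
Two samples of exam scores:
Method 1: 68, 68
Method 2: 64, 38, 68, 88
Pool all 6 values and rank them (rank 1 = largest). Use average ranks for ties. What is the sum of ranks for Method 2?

Sorted (descending): 88, 68, 68, 68, 64, 38
The 3 values of 68 occupy positions 2–4 → average rank 3.
Method 2 values → pooled ranks: 64→5, 38→6, 68→3, 88→1
Rank sum = 5 + 6 + 3 + 1 = 15

15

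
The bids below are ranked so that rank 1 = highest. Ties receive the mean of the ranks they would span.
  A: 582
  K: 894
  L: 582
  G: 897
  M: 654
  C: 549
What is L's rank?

Sorted (descending): 897, 894, 654, 582, 582, 549
The 2 values of 582 occupy positions 4–5 → average rank (4+5)/2 = 4.5.
L has value 582 → rank 4.5.

4.5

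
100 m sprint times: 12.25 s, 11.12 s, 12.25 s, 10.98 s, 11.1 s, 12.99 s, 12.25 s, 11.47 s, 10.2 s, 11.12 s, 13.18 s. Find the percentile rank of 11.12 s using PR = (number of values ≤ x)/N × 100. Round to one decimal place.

45.5

N = 11.
Strictly below 11.12: 3. Equal to 11.12: 2.
PR = 5/11 × 100 = 45.5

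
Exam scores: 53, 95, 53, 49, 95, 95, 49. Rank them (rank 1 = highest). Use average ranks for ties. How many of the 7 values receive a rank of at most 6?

Sorted (descending): 95, 95, 95, 53, 53, 49, 49
The 3 values of 95 occupy positions 1–3 → average rank 2.
The 2 values of 53 occupy positions 4–5 → average rank (4+5)/2 = 4.5.
The 2 values of 49 occupy positions 6–7 → average rank (6+7)/2 = 6.5.
Ranks ≤ 6: {2, 2, 2, 4.5, 4.5} → 5 values.

5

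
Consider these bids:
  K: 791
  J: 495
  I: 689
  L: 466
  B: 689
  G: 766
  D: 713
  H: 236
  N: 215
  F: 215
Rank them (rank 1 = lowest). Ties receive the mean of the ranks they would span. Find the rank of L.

Sorted (ascending): 215, 215, 236, 466, 495, 689, 689, 713, 766, 791
The 2 values of 215 occupy positions 1–2 → average rank (1+2)/2 = 1.5.
The 2 values of 689 occupy positions 6–7 → average rank (6+7)/2 = 6.5.
L has value 466 → rank 4.

4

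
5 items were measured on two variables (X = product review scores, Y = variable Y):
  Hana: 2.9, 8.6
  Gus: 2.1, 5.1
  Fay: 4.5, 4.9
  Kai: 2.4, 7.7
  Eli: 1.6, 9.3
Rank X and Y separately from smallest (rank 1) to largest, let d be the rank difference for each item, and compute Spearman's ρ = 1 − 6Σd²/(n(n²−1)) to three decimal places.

-0.600

Ranks of variable 1: 4, 2, 5, 3, 1
Ranks of variable 2: 4, 2, 1, 3, 5
d = r₁ − r₂: 0, 0, 4, 0, -4
d²: 0, 0, 16, 0, 16; Σd² = 32
ρ = 1 − 6·32/(5·24) = 1 − 192/120 = -0.600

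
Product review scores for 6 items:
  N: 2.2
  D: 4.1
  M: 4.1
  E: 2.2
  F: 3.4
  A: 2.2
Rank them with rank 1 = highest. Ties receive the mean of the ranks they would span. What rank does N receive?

Sorted (descending): 4.1, 4.1, 3.4, 2.2, 2.2, 2.2
The 2 values of 4.1 occupy positions 1–2 → average rank (1+2)/2 = 1.5.
The 3 values of 2.2 occupy positions 4–6 → average rank 5.
N has value 2.2 → rank 5.

5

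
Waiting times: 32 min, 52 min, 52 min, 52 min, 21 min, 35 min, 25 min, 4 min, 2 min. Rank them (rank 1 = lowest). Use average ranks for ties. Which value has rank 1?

2

Sorted (ascending): 2, 4, 21, 25, 32, 35, 52, 52, 52
The 3 values of 52 occupy positions 7–9 → average rank 8.
Rank 1 → value 2.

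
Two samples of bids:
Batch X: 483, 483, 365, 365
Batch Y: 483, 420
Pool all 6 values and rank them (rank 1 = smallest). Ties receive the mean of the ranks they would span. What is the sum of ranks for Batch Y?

Sorted (ascending): 365, 365, 420, 483, 483, 483
The 2 values of 365 occupy positions 1–2 → average rank (1+2)/2 = 1.5.
The 3 values of 483 occupy positions 4–6 → average rank 5.
Batch Y values → pooled ranks: 483→5, 420→3
Rank sum = 5 + 3 = 8

8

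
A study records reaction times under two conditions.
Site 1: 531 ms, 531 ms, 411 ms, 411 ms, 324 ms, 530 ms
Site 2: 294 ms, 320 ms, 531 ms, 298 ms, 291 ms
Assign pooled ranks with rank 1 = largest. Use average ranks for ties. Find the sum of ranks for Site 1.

Sorted (descending): 531, 531, 531, 530, 411, 411, 324, 320, 298, 294, 291
The 3 values of 531 occupy positions 1–3 → average rank 2.
The 2 values of 411 occupy positions 5–6 → average rank (5+6)/2 = 5.5.
Site 1 values → pooled ranks: 531→2, 531→2, 411→5.5, 411→5.5, 324→7, 530→4
Rank sum = 2 + 2 + 5.5 + 5.5 + 7 + 4 = 26

26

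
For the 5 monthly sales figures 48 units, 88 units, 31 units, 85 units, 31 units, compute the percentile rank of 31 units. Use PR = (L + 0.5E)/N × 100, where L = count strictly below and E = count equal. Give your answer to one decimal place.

20.0

N = 5.
Strictly below 31: 0. Equal to 31: 2.
PR = (0 + 0.5·2)/5 × 100 = 20.0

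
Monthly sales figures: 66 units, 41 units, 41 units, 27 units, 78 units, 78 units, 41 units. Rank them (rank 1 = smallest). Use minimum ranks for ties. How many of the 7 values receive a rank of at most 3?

4

Sorted (ascending): 27, 41, 41, 41, 66, 78, 78
The 3 values of 41 occupy positions 2–4 → each gets rank 2.
The 2 values of 78 occupy positions 6–7 → each gets rank 6.
Ranks ≤ 3: {1, 2, 2, 2} → 4 values.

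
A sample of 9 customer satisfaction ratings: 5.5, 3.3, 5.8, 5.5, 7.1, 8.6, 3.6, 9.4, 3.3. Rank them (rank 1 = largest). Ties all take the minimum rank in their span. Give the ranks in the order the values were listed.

5, 8, 4, 5, 3, 2, 7, 1, 8

Sorted (descending): 9.4, 8.6, 7.1, 5.8, 5.5, 5.5, 3.6, 3.3, 3.3
The 2 values of 5.5 occupy positions 5–6 → each gets rank 5.
The 2 values of 3.3 occupy positions 8–9 → each gets rank 8.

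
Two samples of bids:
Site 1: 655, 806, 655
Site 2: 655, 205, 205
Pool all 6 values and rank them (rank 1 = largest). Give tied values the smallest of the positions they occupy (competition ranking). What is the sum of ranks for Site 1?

5

Sorted (descending): 806, 655, 655, 655, 205, 205
The 3 values of 655 occupy positions 2–4 → each gets rank 2.
The 2 values of 205 occupy positions 5–6 → each gets rank 5.
Site 1 values → pooled ranks: 655→2, 806→1, 655→2
Rank sum = 2 + 1 + 2 = 5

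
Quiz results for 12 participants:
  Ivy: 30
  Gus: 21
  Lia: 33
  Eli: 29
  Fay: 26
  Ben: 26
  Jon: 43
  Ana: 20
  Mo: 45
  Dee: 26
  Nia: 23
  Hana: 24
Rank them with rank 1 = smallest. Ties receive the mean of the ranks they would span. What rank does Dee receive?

Sorted (ascending): 20, 21, 23, 24, 26, 26, 26, 29, 30, 33, 43, 45
The 3 values of 26 occupy positions 5–7 → average rank 6.
Dee has value 26 → rank 6.

6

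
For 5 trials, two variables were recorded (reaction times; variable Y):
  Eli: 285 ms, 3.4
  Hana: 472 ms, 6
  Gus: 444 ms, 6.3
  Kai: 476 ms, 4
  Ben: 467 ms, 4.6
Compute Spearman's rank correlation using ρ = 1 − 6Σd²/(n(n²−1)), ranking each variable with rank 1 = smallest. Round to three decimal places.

Ranks of variable 1: 1, 4, 2, 5, 3
Ranks of variable 2: 1, 4, 5, 2, 3
d = r₁ − r₂: 0, 0, -3, 3, 0
d²: 0, 0, 9, 9, 0; Σd² = 18
ρ = 1 − 6·18/(5·24) = 1 − 108/120 = 0.100

0.100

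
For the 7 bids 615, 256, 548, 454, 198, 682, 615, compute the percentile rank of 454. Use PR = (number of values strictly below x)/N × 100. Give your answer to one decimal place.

N = 7.
Strictly below 454: 2. Equal to 454: 1.
PR = 2/7 × 100 = 28.6

28.6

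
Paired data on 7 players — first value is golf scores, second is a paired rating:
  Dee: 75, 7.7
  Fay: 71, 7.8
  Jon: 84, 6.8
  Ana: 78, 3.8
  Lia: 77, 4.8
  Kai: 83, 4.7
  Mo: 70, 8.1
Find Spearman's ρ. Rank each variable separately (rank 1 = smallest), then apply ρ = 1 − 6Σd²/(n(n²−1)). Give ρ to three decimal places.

-0.750

Ranks of variable 1: 3, 2, 7, 5, 4, 6, 1
Ranks of variable 2: 5, 6, 4, 1, 3, 2, 7
d = r₁ − r₂: -2, -4, 3, 4, 1, 4, -6
d²: 4, 16, 9, 16, 1, 16, 36; Σd² = 98
ρ = 1 − 6·98/(7·48) = 1 − 588/336 = -0.750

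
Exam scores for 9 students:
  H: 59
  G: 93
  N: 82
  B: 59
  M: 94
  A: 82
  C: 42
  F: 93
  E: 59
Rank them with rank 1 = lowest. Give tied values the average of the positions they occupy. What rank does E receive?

3

Sorted (ascending): 42, 59, 59, 59, 82, 82, 93, 93, 94
The 3 values of 59 occupy positions 2–4 → average rank 3.
The 2 values of 82 occupy positions 5–6 → average rank (5+6)/2 = 5.5.
The 2 values of 93 occupy positions 7–8 → average rank (7+8)/2 = 7.5.
E has value 59 → rank 3.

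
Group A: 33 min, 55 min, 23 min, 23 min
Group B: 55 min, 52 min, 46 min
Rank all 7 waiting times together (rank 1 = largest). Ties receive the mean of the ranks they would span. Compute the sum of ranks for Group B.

8.5

Sorted (descending): 55, 55, 52, 46, 33, 23, 23
The 2 values of 55 occupy positions 1–2 → average rank (1+2)/2 = 1.5.
The 2 values of 23 occupy positions 6–7 → average rank (6+7)/2 = 6.5.
Group B values → pooled ranks: 55→1.5, 52→3, 46→4
Rank sum = 1.5 + 3 + 4 = 8.5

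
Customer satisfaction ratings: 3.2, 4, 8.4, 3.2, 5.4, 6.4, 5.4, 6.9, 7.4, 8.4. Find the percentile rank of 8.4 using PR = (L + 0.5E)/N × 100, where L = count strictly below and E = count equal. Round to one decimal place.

90.0

N = 10.
Strictly below 8.4: 8. Equal to 8.4: 2.
PR = (8 + 0.5·2)/10 × 100 = 90.0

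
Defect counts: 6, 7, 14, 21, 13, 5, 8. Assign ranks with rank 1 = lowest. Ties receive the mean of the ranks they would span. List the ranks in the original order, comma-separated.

2, 3, 6, 7, 5, 1, 4

Sorted (ascending): 5, 6, 7, 8, 13, 14, 21
No ties — each value takes its position as its rank.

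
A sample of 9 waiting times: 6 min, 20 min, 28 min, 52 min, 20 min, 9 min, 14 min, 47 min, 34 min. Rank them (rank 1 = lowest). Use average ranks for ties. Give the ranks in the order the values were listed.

1, 4.5, 6, 9, 4.5, 2, 3, 8, 7

Sorted (ascending): 6, 9, 14, 20, 20, 28, 34, 47, 52
The 2 values of 20 occupy positions 4–5 → average rank (4+5)/2 = 4.5.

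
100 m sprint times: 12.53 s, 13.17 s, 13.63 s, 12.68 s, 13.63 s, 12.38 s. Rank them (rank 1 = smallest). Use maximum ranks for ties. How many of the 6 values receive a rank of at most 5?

4

Sorted (ascending): 12.38, 12.53, 12.68, 13.17, 13.63, 13.63
The 2 values of 13.63 occupy positions 5–6 → each gets rank 6.
Ranks ≤ 5: {1, 2, 3, 4} → 4 values.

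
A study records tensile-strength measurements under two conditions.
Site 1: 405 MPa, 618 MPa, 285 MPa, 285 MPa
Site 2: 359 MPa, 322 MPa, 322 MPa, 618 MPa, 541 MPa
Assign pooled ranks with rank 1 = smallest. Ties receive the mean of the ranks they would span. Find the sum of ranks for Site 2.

27.5

Sorted (ascending): 285, 285, 322, 322, 359, 405, 541, 618, 618
The 2 values of 285 occupy positions 1–2 → average rank (1+2)/2 = 1.5.
The 2 values of 322 occupy positions 3–4 → average rank (3+4)/2 = 3.5.
The 2 values of 618 occupy positions 8–9 → average rank (8+9)/2 = 8.5.
Site 2 values → pooled ranks: 359→5, 322→3.5, 322→3.5, 618→8.5, 541→7
Rank sum = 5 + 3.5 + 3.5 + 8.5 + 7 = 27.5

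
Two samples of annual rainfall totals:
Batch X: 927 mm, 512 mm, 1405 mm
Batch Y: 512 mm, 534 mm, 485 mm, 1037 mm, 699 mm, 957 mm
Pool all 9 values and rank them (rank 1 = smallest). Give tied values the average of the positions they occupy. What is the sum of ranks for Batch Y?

Sorted (ascending): 485, 512, 512, 534, 699, 927, 957, 1037, 1405
The 2 values of 512 occupy positions 2–3 → average rank (2+3)/2 = 2.5.
Batch Y values → pooled ranks: 512→2.5, 534→4, 485→1, 1037→8, 699→5, 957→7
Rank sum = 2.5 + 4 + 1 + 8 + 5 + 7 = 27.5

27.5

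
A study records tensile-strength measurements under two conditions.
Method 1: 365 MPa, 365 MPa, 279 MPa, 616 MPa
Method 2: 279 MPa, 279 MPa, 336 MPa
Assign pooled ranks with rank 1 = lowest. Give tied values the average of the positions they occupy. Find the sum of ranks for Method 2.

Sorted (ascending): 279, 279, 279, 336, 365, 365, 616
The 3 values of 279 occupy positions 1–3 → average rank 2.
The 2 values of 365 occupy positions 5–6 → average rank (5+6)/2 = 5.5.
Method 2 values → pooled ranks: 279→2, 279→2, 336→4
Rank sum = 2 + 2 + 4 = 8

8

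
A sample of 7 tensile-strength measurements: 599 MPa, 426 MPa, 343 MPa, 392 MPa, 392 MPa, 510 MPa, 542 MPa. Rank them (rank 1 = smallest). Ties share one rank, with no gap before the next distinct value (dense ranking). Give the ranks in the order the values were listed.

6, 3, 1, 2, 2, 4, 5

Sorted (ascending): 343, 392, 392, 426, 510, 542, 599
The 2 values of 392 share dense rank 2.
Remaining distinct values take the next consecutive integers.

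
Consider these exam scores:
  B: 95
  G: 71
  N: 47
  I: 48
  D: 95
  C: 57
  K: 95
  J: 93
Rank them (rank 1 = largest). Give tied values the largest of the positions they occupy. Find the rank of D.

3

Sorted (descending): 95, 95, 95, 93, 71, 57, 48, 47
The 3 values of 95 occupy positions 1–3 → each gets rank 3.
D has value 95 → rank 3.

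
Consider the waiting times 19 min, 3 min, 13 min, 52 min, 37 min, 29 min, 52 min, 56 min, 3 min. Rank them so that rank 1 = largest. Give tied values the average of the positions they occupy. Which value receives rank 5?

29

Sorted (descending): 56, 52, 52, 37, 29, 19, 13, 3, 3
The 2 values of 52 occupy positions 2–3 → average rank (2+3)/2 = 2.5.
The 2 values of 3 occupy positions 8–9 → average rank (8+9)/2 = 8.5.
Rank 5 → value 29.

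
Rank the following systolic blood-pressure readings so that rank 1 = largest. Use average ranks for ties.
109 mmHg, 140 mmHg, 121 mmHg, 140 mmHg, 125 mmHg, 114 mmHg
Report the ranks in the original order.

6, 1.5, 4, 1.5, 3, 5

Sorted (descending): 140, 140, 125, 121, 114, 109
The 2 values of 140 occupy positions 1–2 → average rank (1+2)/2 = 1.5.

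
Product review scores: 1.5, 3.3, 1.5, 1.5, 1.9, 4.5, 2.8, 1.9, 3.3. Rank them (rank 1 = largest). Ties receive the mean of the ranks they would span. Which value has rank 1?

Sorted (descending): 4.5, 3.3, 3.3, 2.8, 1.9, 1.9, 1.5, 1.5, 1.5
The 2 values of 3.3 occupy positions 2–3 → average rank (2+3)/2 = 2.5.
The 2 values of 1.9 occupy positions 5–6 → average rank (5+6)/2 = 5.5.
The 3 values of 1.5 occupy positions 7–9 → average rank 8.
Rank 1 → value 4.5.

4.5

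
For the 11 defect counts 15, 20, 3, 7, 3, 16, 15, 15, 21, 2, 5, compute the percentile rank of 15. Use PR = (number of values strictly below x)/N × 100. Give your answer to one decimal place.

45.5

N = 11.
Strictly below 15: 5. Equal to 15: 3.
PR = 5/11 × 100 = 45.5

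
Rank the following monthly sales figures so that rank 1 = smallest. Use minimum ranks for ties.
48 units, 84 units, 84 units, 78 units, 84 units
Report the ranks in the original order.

Sorted (ascending): 48, 78, 84, 84, 84
The 3 values of 84 occupy positions 3–5 → each gets rank 3.

1, 3, 3, 2, 3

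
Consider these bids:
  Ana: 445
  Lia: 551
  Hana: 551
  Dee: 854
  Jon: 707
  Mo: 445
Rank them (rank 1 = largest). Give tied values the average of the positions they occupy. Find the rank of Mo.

Sorted (descending): 854, 707, 551, 551, 445, 445
The 2 values of 551 occupy positions 3–4 → average rank (3+4)/2 = 3.5.
The 2 values of 445 occupy positions 5–6 → average rank (5+6)/2 = 5.5.
Mo has value 445 → rank 5.5.

5.5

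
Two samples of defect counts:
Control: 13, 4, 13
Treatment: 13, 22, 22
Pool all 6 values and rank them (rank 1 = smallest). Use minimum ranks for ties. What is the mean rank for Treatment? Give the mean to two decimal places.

4.00

Sorted (ascending): 4, 13, 13, 13, 22, 22
The 3 values of 13 occupy positions 2–4 → each gets rank 2.
The 2 values of 22 occupy positions 5–6 → each gets rank 5.
Treatment values → pooled ranks: 13→2, 22→5, 22→5
Mean rank = (2 + 5 + 5) / 3 = 4.00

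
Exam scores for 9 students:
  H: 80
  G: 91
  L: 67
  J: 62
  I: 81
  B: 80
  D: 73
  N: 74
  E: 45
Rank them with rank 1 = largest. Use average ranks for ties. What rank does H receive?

3.5

Sorted (descending): 91, 81, 80, 80, 74, 73, 67, 62, 45
The 2 values of 80 occupy positions 3–4 → average rank (3+4)/2 = 3.5.
H has value 80 → rank 3.5.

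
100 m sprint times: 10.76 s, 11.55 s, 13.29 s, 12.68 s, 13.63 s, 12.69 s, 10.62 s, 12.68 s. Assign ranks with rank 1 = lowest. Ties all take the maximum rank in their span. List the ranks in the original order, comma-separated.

Sorted (ascending): 10.62, 10.76, 11.55, 12.68, 12.68, 12.69, 13.29, 13.63
The 2 values of 12.68 occupy positions 4–5 → each gets rank 5.

2, 3, 7, 5, 8, 6, 1, 5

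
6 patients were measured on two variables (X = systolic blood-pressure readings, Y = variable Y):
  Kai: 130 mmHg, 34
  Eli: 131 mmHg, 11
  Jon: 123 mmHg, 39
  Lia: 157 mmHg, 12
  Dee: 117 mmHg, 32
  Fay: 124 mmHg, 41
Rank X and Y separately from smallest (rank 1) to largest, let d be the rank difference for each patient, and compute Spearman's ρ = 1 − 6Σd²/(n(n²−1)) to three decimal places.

Ranks of variable 1: 4, 5, 2, 6, 1, 3
Ranks of variable 2: 4, 1, 5, 2, 3, 6
d = r₁ − r₂: 0, 4, -3, 4, -2, -3
d²: 0, 16, 9, 16, 4, 9; Σd² = 54
ρ = 1 − 6·54/(6·35) = 1 − 324/210 = -0.543

-0.543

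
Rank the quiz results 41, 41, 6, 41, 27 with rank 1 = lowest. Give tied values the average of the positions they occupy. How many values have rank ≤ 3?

2

Sorted (ascending): 6, 27, 41, 41, 41
The 3 values of 41 occupy positions 3–5 → average rank 4.
Ranks ≤ 3: {1, 2} → 2 values.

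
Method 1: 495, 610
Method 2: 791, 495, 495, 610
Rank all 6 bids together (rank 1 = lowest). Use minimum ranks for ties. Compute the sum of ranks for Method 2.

12

Sorted (ascending): 495, 495, 495, 610, 610, 791
The 3 values of 495 occupy positions 1–3 → each gets rank 1.
The 2 values of 610 occupy positions 4–5 → each gets rank 4.
Method 2 values → pooled ranks: 791→6, 495→1, 495→1, 610→4
Rank sum = 6 + 1 + 1 + 4 = 12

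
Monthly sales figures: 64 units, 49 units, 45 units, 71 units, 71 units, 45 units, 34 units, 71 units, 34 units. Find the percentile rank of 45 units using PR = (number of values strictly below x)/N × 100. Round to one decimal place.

N = 9.
Strictly below 45: 2. Equal to 45: 2.
PR = 2/9 × 100 = 22.2

22.2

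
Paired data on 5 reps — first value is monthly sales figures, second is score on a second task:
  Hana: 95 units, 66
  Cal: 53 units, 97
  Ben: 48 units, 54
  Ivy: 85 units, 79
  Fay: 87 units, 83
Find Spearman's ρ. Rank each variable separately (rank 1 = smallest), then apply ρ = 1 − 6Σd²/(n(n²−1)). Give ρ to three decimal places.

0.100

Ranks of variable 1: 5, 2, 1, 3, 4
Ranks of variable 2: 2, 5, 1, 3, 4
d = r₁ − r₂: 3, -3, 0, 0, 0
d²: 9, 9, 0, 0, 0; Σd² = 18
ρ = 1 − 6·18/(5·24) = 1 − 108/120 = 0.100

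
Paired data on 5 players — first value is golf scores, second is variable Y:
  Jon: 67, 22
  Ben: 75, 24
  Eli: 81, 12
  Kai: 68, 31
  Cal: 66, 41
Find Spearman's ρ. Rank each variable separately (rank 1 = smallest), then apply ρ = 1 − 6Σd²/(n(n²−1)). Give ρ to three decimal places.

Ranks of variable 1: 2, 4, 5, 3, 1
Ranks of variable 2: 2, 3, 1, 4, 5
d = r₁ − r₂: 0, 1, 4, -1, -4
d²: 0, 1, 16, 1, 16; Σd² = 34
ρ = 1 − 6·34/(5·24) = 1 − 204/120 = -0.700

-0.700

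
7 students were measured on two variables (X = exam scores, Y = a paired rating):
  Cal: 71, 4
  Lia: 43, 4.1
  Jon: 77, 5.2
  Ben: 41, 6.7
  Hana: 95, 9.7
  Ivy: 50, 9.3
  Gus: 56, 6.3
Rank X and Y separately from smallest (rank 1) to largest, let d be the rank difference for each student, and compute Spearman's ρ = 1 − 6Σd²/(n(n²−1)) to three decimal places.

Ranks of variable 1: 5, 2, 6, 1, 7, 3, 4
Ranks of variable 2: 1, 2, 3, 5, 7, 6, 4
d = r₁ − r₂: 4, 0, 3, -4, 0, -3, 0
d²: 16, 0, 9, 16, 0, 9, 0; Σd² = 50
ρ = 1 − 6·50/(7·48) = 1 − 300/336 = 0.107

0.107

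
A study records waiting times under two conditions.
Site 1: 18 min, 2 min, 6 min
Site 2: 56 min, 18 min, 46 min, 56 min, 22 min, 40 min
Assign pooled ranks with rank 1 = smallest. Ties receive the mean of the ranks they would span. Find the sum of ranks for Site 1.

6.5

Sorted (ascending): 2, 6, 18, 18, 22, 40, 46, 56, 56
The 2 values of 18 occupy positions 3–4 → average rank (3+4)/2 = 3.5.
The 2 values of 56 occupy positions 8–9 → average rank (8+9)/2 = 8.5.
Site 1 values → pooled ranks: 18→3.5, 2→1, 6→2
Rank sum = 3.5 + 1 + 2 = 6.5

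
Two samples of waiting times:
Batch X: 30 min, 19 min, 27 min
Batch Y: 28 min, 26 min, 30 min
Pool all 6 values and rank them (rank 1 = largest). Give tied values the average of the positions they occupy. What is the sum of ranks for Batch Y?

Sorted (descending): 30, 30, 28, 27, 26, 19
The 2 values of 30 occupy positions 1–2 → average rank (1+2)/2 = 1.5.
Batch Y values → pooled ranks: 28→3, 26→5, 30→1.5
Rank sum = 3 + 5 + 1.5 = 9.5

9.5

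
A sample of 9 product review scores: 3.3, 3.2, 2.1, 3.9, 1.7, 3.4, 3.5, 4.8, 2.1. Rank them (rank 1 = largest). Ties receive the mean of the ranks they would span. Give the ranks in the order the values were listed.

Sorted (descending): 4.8, 3.9, 3.5, 3.4, 3.3, 3.2, 2.1, 2.1, 1.7
The 2 values of 2.1 occupy positions 7–8 → average rank (7+8)/2 = 7.5.

5, 6, 7.5, 2, 9, 4, 3, 1, 7.5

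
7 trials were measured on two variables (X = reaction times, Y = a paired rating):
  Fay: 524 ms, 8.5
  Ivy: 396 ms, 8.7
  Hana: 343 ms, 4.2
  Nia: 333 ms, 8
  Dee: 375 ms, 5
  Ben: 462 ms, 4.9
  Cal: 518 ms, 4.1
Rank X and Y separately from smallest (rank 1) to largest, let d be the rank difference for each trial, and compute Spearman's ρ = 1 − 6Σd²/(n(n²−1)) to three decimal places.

Ranks of variable 1: 7, 4, 2, 1, 3, 5, 6
Ranks of variable 2: 6, 7, 2, 5, 4, 3, 1
d = r₁ − r₂: 1, -3, 0, -4, -1, 2, 5
d²: 1, 9, 0, 16, 1, 4, 25; Σd² = 56
ρ = 1 − 6·56/(7·48) = 1 − 336/336 = 0.000

0.000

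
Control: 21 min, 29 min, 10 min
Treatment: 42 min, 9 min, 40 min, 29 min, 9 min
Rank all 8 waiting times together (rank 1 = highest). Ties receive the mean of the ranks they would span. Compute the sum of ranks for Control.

14.5

Sorted (descending): 42, 40, 29, 29, 21, 10, 9, 9
The 2 values of 29 occupy positions 3–4 → average rank (3+4)/2 = 3.5.
The 2 values of 9 occupy positions 7–8 → average rank (7+8)/2 = 7.5.
Control values → pooled ranks: 21→5, 29→3.5, 10→6
Rank sum = 5 + 3.5 + 6 = 14.5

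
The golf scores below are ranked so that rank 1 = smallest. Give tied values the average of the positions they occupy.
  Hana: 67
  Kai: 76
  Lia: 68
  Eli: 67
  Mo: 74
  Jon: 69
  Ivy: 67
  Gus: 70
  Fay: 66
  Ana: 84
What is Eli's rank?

3

Sorted (ascending): 66, 67, 67, 67, 68, 69, 70, 74, 76, 84
The 3 values of 67 occupy positions 2–4 → average rank 3.
Eli has value 67 → rank 3.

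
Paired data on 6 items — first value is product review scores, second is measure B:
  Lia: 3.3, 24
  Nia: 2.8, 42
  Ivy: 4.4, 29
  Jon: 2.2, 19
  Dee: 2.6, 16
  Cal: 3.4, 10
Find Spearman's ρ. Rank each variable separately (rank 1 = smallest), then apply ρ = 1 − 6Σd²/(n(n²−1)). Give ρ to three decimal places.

0.143

Ranks of variable 1: 4, 3, 6, 1, 2, 5
Ranks of variable 2: 4, 6, 5, 3, 2, 1
d = r₁ − r₂: 0, -3, 1, -2, 0, 4
d²: 0, 9, 1, 4, 0, 16; Σd² = 30
ρ = 1 − 6·30/(6·35) = 1 − 180/210 = 0.143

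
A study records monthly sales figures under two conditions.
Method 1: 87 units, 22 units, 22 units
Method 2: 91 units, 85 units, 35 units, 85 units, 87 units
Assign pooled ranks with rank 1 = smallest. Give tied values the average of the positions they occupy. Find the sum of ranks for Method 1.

9.5

Sorted (ascending): 22, 22, 35, 85, 85, 87, 87, 91
The 2 values of 22 occupy positions 1–2 → average rank (1+2)/2 = 1.5.
The 2 values of 85 occupy positions 4–5 → average rank (4+5)/2 = 4.5.
The 2 values of 87 occupy positions 6–7 → average rank (6+7)/2 = 6.5.
Method 1 values → pooled ranks: 87→6.5, 22→1.5, 22→1.5
Rank sum = 6.5 + 1.5 + 1.5 = 9.5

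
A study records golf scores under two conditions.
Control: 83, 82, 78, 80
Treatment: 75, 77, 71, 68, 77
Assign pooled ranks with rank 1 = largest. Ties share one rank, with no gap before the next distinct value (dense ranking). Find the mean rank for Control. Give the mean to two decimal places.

Sorted (descending): 83, 82, 80, 78, 77, 77, 75, 71, 68
The 2 values of 77 share dense rank 5.
Remaining distinct values take the next consecutive integers.
Control values → pooled ranks: 83→1, 82→2, 78→4, 80→3
Mean rank = (1 + 2 + 4 + 3) / 4 = 2.50

2.50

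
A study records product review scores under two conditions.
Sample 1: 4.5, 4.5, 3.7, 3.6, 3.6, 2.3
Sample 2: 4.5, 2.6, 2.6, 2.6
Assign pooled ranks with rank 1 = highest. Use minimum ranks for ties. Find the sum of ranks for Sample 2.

22

Sorted (descending): 4.5, 4.5, 4.5, 3.7, 3.6, 3.6, 2.6, 2.6, 2.6, 2.3
The 3 values of 4.5 occupy positions 1–3 → each gets rank 1.
The 2 values of 3.6 occupy positions 5–6 → each gets rank 5.
The 3 values of 2.6 occupy positions 7–9 → each gets rank 7.
Sample 2 values → pooled ranks: 4.5→1, 2.6→7, 2.6→7, 2.6→7
Rank sum = 1 + 7 + 7 + 7 = 22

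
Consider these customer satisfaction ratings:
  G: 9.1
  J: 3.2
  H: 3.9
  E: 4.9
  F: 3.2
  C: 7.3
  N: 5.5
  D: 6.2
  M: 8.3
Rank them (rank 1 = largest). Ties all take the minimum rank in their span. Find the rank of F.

8

Sorted (descending): 9.1, 8.3, 7.3, 6.2, 5.5, 4.9, 3.9, 3.2, 3.2
The 2 values of 3.2 occupy positions 8–9 → each gets rank 8.
F has value 3.2 → rank 8.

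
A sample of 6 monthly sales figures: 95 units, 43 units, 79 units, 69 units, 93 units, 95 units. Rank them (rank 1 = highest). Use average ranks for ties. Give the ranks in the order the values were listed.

Sorted (descending): 95, 95, 93, 79, 69, 43
The 2 values of 95 occupy positions 1–2 → average rank (1+2)/2 = 1.5.

1.5, 6, 4, 5, 3, 1.5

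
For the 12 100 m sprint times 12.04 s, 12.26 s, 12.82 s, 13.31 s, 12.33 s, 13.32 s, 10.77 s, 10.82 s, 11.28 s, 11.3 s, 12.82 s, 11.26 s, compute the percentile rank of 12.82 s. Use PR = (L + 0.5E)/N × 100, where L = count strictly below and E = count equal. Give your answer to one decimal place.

N = 12.
Strictly below 12.82: 8. Equal to 12.82: 2.
PR = (8 + 0.5·2)/12 × 100 = 75.0

75.0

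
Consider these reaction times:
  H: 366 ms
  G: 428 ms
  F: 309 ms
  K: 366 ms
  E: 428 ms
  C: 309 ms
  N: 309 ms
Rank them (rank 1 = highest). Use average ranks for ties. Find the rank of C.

6

Sorted (descending): 428, 428, 366, 366, 309, 309, 309
The 2 values of 428 occupy positions 1–2 → average rank (1+2)/2 = 1.5.
The 2 values of 366 occupy positions 3–4 → average rank (3+4)/2 = 3.5.
The 3 values of 309 occupy positions 5–7 → average rank 6.
C has value 309 ms → rank 6.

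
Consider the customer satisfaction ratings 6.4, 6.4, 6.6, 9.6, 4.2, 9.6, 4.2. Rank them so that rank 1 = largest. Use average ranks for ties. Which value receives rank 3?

Sorted (descending): 9.6, 9.6, 6.6, 6.4, 6.4, 4.2, 4.2
The 2 values of 9.6 occupy positions 1–2 → average rank (1+2)/2 = 1.5.
The 2 values of 6.4 occupy positions 4–5 → average rank (4+5)/2 = 4.5.
The 2 values of 4.2 occupy positions 6–7 → average rank (6+7)/2 = 6.5.
Rank 3 → value 6.6.

6.6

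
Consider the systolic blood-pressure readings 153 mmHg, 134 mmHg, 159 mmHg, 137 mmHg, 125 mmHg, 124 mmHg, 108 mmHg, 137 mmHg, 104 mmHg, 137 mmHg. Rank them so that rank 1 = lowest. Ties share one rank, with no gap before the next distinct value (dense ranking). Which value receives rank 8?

Sorted (ascending): 104, 108, 124, 125, 134, 137, 137, 137, 153, 159
The 3 values of 137 share dense rank 6.
Remaining distinct values take the next consecutive integers.
Rank 8 → value 159.

159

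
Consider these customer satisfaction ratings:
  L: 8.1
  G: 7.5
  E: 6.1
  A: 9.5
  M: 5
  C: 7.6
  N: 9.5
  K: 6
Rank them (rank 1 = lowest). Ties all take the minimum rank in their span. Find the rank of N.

7

Sorted (ascending): 5, 6, 6.1, 7.5, 7.6, 8.1, 9.5, 9.5
The 2 values of 9.5 occupy positions 7–8 → each gets rank 7.
N has value 9.5 → rank 7.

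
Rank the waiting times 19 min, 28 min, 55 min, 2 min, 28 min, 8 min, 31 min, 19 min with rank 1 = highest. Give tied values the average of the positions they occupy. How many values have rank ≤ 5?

Sorted (descending): 55, 31, 28, 28, 19, 19, 8, 2
The 2 values of 28 occupy positions 3–4 → average rank (3+4)/2 = 3.5.
The 2 values of 19 occupy positions 5–6 → average rank (5+6)/2 = 5.5.
Ranks ≤ 5: {1, 2, 3.5, 3.5} → 4 values.

4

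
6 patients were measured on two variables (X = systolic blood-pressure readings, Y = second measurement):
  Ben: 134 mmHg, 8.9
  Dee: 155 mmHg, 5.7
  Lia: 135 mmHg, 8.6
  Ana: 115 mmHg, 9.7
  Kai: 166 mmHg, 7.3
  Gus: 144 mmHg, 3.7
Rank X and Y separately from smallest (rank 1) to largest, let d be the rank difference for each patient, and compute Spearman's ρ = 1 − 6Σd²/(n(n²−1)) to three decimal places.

-0.771

Ranks of variable 1: 2, 5, 3, 1, 6, 4
Ranks of variable 2: 5, 2, 4, 6, 3, 1
d = r₁ − r₂: -3, 3, -1, -5, 3, 3
d²: 9, 9, 1, 25, 9, 9; Σd² = 62
ρ = 1 − 6·62/(6·35) = 1 − 372/210 = -0.771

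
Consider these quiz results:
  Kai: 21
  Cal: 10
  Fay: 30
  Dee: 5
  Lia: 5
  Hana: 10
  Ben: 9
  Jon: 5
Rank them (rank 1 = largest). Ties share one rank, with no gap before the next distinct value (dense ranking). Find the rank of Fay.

1

Sorted (descending): 30, 21, 10, 10, 9, 5, 5, 5
The 2 values of 10 share dense rank 3.
The 3 values of 5 share dense rank 5.
Remaining distinct values take the next consecutive integers.
Fay has value 30 → rank 1.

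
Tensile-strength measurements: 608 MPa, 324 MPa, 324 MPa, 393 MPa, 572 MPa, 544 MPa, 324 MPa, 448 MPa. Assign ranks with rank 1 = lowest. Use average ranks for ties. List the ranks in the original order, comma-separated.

Sorted (ascending): 324, 324, 324, 393, 448, 544, 572, 608
The 3 values of 324 occupy positions 1–3 → average rank 2.

8, 2, 2, 4, 7, 6, 2, 5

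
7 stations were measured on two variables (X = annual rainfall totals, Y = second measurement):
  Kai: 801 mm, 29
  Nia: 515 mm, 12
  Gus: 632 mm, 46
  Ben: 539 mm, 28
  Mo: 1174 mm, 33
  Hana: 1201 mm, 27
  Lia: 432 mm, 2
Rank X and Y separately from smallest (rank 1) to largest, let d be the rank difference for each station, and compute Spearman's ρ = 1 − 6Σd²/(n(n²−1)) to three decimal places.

0.536

Ranks of variable 1: 5, 2, 4, 3, 6, 7, 1
Ranks of variable 2: 5, 2, 7, 4, 6, 3, 1
d = r₁ − r₂: 0, 0, -3, -1, 0, 4, 0
d²: 0, 0, 9, 1, 0, 16, 0; Σd² = 26
ρ = 1 − 6·26/(7·48) = 1 − 156/336 = 0.536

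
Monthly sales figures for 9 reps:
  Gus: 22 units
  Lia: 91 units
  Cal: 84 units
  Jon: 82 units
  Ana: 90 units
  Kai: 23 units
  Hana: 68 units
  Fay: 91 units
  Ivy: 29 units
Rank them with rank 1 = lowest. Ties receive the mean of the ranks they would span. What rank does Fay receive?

8.5

Sorted (ascending): 22, 23, 29, 68, 82, 84, 90, 91, 91
The 2 values of 91 occupy positions 8–9 → average rank (8+9)/2 = 8.5.
Fay has value 91 units → rank 8.5.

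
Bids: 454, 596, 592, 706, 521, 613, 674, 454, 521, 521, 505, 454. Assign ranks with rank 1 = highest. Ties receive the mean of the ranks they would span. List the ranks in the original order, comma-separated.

11, 4, 5, 1, 7, 3, 2, 11, 7, 7, 9, 11

Sorted (descending): 706, 674, 613, 596, 592, 521, 521, 521, 505, 454, 454, 454
The 3 values of 521 occupy positions 6–8 → average rank 7.
The 3 values of 454 occupy positions 10–12 → average rank 11.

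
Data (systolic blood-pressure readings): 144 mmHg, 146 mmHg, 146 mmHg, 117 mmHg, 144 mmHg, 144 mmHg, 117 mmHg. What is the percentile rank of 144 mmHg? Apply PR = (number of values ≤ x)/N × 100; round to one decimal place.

71.4

N = 7.
Strictly below 144: 2. Equal to 144: 3.
PR = 5/7 × 100 = 71.4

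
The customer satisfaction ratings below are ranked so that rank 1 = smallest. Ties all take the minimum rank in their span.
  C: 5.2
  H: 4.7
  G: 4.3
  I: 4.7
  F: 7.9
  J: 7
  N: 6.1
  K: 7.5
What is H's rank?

2

Sorted (ascending): 4.3, 4.7, 4.7, 5.2, 6.1, 7, 7.5, 7.9
The 2 values of 4.7 occupy positions 2–3 → each gets rank 2.
H has value 4.7 → rank 2.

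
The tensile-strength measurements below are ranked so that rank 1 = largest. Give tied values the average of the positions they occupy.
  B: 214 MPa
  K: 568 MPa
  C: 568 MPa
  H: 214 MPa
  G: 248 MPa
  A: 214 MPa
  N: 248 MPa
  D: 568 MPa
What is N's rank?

4.5

Sorted (descending): 568, 568, 568, 248, 248, 214, 214, 214
The 3 values of 568 occupy positions 1–3 → average rank 2.
The 2 values of 248 occupy positions 4–5 → average rank (4+5)/2 = 4.5.
The 3 values of 214 occupy positions 6–8 → average rank 7.
N has value 248 MPa → rank 4.5.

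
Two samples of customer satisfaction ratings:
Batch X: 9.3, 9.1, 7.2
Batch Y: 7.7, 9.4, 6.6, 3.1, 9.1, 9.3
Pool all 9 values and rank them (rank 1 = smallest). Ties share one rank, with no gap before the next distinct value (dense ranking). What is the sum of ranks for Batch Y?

25

Sorted (ascending): 3.1, 6.6, 7.2, 7.7, 9.1, 9.1, 9.3, 9.3, 9.4
The 2 values of 9.1 share dense rank 5.
The 2 values of 9.3 share dense rank 6.
Remaining distinct values take the next consecutive integers.
Batch Y values → pooled ranks: 7.7→4, 9.4→7, 6.6→2, 3.1→1, 9.1→5, 9.3→6
Rank sum = 4 + 7 + 2 + 1 + 5 + 6 = 25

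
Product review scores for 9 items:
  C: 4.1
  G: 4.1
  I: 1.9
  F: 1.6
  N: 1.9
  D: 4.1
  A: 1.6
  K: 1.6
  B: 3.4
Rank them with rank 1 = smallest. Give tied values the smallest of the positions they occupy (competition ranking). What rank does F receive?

Sorted (ascending): 1.6, 1.6, 1.6, 1.9, 1.9, 3.4, 4.1, 4.1, 4.1
The 3 values of 1.6 occupy positions 1–3 → each gets rank 1.
The 2 values of 1.9 occupy positions 4–5 → each gets rank 4.
The 3 values of 4.1 occupy positions 7–9 → each gets rank 7.
F has value 1.6 → rank 1.

1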